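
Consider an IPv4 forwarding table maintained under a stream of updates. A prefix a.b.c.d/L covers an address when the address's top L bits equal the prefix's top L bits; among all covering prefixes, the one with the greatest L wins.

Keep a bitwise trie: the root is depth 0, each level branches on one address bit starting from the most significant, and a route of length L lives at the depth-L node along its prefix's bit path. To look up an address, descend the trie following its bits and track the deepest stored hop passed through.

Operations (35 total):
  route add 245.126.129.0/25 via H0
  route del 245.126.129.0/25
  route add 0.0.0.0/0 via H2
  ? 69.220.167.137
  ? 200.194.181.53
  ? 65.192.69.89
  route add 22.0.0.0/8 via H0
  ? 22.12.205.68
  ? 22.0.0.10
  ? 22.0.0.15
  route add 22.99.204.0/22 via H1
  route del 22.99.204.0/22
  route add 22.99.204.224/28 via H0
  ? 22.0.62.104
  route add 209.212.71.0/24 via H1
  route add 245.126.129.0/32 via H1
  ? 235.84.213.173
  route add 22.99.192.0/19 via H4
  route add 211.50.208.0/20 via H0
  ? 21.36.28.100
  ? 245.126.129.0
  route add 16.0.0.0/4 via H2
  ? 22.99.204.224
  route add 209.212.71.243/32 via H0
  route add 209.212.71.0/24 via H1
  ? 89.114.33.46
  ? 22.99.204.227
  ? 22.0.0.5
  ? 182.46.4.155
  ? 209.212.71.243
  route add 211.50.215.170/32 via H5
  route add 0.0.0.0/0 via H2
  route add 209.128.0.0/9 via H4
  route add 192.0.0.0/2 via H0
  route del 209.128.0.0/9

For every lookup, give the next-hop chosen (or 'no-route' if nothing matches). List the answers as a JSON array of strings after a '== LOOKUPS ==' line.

Apply in order:
  + 245.126.129.0/25 (H0) depth=25
  del 245.126.129.0/25 (clear depth 25)
  + 0.0.0.0/0 (H2) depth=0
  lookup 69.220.167.137: bits ε walk d0:H2 -> H2
  lookup 200.194.181.53: bits 11 walk d0:H2→d1:-→d2:- -> H2
  lookup 65.192.69.89: bits ε walk d0:H2 -> H2
  + 22.0.0.0/8 (H0) depth=8
  lookup 22.12.205.68: bits 00010110 walk d0:H2→d1:-→d2:-→d3:-→d4:-→d5:-→d6:-→d7:-→d8:H0 -> H0
  lookup 22.0.0.10: bits 00010110 walk d0:H2→d1:-→d2:-→d3:-→d4:-→d5:-→d6:-→d7:-→d8:H0 -> H0
  lookup 22.0.0.15: bits 00010110 walk d0:H2→d1:-→d2:-→d3:-→d4:-→d5:-→d6:-→d7:-→d8:H0 -> H0
  + 22.99.204.0/22 (H1) depth=22
  del 22.99.204.0/22 (clear depth 22)
  + 22.99.204.224/28 (H0) depth=28
  lookup 22.0.62.104: bits 000101100 walk d0:H2→d1:-→d2:-→d3:-→d4:-→d5:-→d6:-→d7:-→d8:H0→d9:- -> H0
  + 209.212.71.0/24 (H1) depth=24
  + 245.126.129.0/32 (H1) depth=32
  lookup 235.84.213.173: bits 111 walk d0:H2→d1:-→d2:-→d3:- -> H2
  + 22.99.192.0/19 (H4) depth=19
  + 211.50.208.0/20 (H0) depth=20
  lookup 21.36.28.100: bits 000101 walk d0:H2→d1:-→d2:-→d3:-→d4:-→d5:-→d6:- -> H2
  lookup 245.126.129.0: bits 11110101011111101000000100000000 walk d0:H2→d1:-→d2:-→d3:-→d4:-→d5:-→d6:-→d7:-→d8:-→d9:-→d10:-→d11:-→d12:-→d13:-→d14:-→d15:-→d16:-→d17:-→d18:-→d19:-→d20:-→d21:-→d22:-→d23:-→d24:-→d25:-→d26:-→d27:-→d28:-→d29:-→d30:-→d31:-→d32:H1 -> H1
  + 16.0.0.0/4 (H2) depth=4
  lookup 22.99.204.224: bits 0001011001100011110011001110 walk d0:H2→d1:-→d2:-→d3:-→d4:H2→d5:-→d6:-→d7:-→d8:H0→d9:-→d10:-→d11:-→d12:-→d13:-→d14:-→d15:-→d16:-→d17:-→d18:-→d19:H4→d20:-→d21:-→d22:-→d23:-→d24:-→d25:-→d26:-→d27:-→d28:H0 -> H0
  + 209.212.71.243/32 (H0) depth=32
  + 209.212.71.0/24 (H1) depth=24
  lookup 89.114.33.46: bits 0 walk d0:H2→d1:- -> H2
  lookup 22.99.204.227: bits 0001011001100011110011001110 walk d0:H2→d1:-→d2:-→d3:-→d4:H2→d5:-→d6:-→d7:-→d8:H0→d9:-→d10:-→d11:-→d12:-→d13:-→d14:-→d15:-→d16:-→d17:-→d18:-→d19:H4→d20:-→d21:-→d22:-→d23:-→d24:-→d25:-→d26:-→d27:-→d28:H0 -> H0
  lookup 22.0.0.5: bits 000101100 walk d0:H2→d1:-→d2:-→d3:-→d4:H2→d5:-→d6:-→d7:-→d8:H0→d9:- -> H0
  lookup 182.46.4.155: bits 1 walk d0:H2→d1:- -> H2
  lookup 209.212.71.243: bits 11010001110101000100011111110011 walk d0:H2→d1:-→d2:-→d3:-→d4:-→d5:-→d6:-→d7:-→d8:-→d9:-→d10:-→d11:-→d12:-→d13:-→d14:-→d15:-→d16:-→d17:-→d18:-→d19:-→d20:-→d21:-→d22:-→d23:-→d24:H1→d25:-→d26:-→d27:-→d28:-→d29:-→d30:-→d31:-→d32:H0 -> H0
  + 211.50.215.170/32 (H5) depth=32
  + 0.0.0.0/0 (H2) depth=0
  + 209.128.0.0/9 (H4) depth=9
  + 192.0.0.0/2 (H0) depth=2
  del 209.128.0.0/9 (clear depth 9)

== LOOKUPS ==
["H2","H2","H2","H0","H0","H0","H0","H2","H2","H1","H0","H2","H0","H0","H2","H0"]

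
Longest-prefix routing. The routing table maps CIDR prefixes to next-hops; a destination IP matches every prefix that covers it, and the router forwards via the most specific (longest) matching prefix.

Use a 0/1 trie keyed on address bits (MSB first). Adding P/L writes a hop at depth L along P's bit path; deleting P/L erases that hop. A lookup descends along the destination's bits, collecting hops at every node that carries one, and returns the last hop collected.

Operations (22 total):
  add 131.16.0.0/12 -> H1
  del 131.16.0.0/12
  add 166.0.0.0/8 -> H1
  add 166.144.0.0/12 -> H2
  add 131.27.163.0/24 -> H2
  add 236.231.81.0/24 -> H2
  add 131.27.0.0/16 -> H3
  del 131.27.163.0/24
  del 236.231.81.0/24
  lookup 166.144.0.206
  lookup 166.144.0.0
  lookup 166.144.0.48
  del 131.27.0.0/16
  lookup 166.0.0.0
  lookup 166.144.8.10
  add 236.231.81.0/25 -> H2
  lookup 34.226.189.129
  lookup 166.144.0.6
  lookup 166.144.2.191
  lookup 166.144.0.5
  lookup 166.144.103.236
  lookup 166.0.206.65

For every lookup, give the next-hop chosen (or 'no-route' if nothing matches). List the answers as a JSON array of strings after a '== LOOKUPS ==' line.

Process each operation:
  + 131.16.0.0/12 (H1) depth=12
  - 131.16.0.0/12 clear@12
  + 166.0.0.0/8 (H1) depth=8
  + 166.144.0.0/12 (H2) depth=12
  + 131.27.163.0/24 (H2) depth=24
  + 236.231.81.0/24 (H2) depth=24
  + 131.27.0.0/16 (H3) depth=16
  - 131.27.163.0/24 clear@24
  - 236.231.81.0/24 clear@24
  Q 166.144.0.206: descend 101001101001 ; hops seen [H1,H2] ; pick H2
  Q 166.144.0.0: descend 101001101001 ; hops seen [H1,H2] ; pick H2
  Q 166.144.0.48: descend 101001101001 ; hops seen [H1,H2] ; pick H2
  - 131.27.0.0/16 clear@16
  Q 166.0.0.0: descend 10100110 ; hops seen [H1] ; pick H1
  Q 166.144.8.10: descend 101001101001 ; hops seen [H1,H2] ; pick H2
  + 236.231.81.0/25 (H2) depth=25
  Q 34.226.189.129: descend ε ; hops seen [∅] ; pick no-route
  Q 166.144.0.6: descend 101001101001 ; hops seen [H1,H2] ; pick H2
  Q 166.144.2.191: descend 101001101001 ; hops seen [H1,H2] ; pick H2
  Q 166.144.0.5: descend 101001101001 ; hops seen [H1,H2] ; pick H2
  Q 166.144.103.236: descend 101001101001 ; hops seen [H1,H2] ; pick H2
  Q 166.0.206.65: descend 10100110 ; hops seen [H1] ; pick H1

== LOOKUPS ==
["H2","H2","H2","H1","H2","no-route","H2","H2","H2","H2","H1"]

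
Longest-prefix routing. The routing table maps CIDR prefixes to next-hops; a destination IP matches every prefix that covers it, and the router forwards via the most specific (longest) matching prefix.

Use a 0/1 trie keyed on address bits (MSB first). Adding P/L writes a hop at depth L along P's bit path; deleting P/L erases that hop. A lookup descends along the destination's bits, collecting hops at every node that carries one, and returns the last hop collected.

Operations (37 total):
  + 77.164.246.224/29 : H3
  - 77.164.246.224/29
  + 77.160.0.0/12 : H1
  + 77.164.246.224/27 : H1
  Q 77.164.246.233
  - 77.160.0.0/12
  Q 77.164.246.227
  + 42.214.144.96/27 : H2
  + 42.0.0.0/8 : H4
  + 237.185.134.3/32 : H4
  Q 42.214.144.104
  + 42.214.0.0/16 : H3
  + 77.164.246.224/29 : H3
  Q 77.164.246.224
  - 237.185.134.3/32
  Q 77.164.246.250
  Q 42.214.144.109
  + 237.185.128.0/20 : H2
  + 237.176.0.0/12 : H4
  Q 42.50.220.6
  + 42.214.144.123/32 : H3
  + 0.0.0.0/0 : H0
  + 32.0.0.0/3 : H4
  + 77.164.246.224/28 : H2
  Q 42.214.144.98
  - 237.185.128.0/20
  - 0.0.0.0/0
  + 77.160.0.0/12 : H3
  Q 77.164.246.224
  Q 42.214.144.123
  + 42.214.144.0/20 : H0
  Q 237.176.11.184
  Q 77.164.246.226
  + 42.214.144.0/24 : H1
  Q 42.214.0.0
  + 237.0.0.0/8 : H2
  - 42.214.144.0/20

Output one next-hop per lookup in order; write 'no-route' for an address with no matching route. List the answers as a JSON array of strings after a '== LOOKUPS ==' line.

Trace:
  + 77.164.246.224/29 (H3) depth=29
  - 77.164.246.224/29 clear@29
  + 77.160.0.0/12 (H1) depth=12
  + 77.164.246.224/27 (H1) depth=27
  ? 77.164.246.233  path d0:-→d1:-→d2:-→d3:-→d4:-→d5:-→d6:-→d7:-→d8:-→d9:-→d10:-→d11:-→d12:H1→d13:-→d14:-→d15:-→d16:-→d17:-→d18:-→d19:-→d20:-→d21:-→d22:-→d23:-→d24:-→d25:-→d26:-→d27:H1→d28:-  best=H1
  - 77.160.0.0/12 clear@12
  ? 77.164.246.227  path d0:-→d1:-→d2:-→d3:-→d4:-→d5:-→d6:-→d7:-→d8:-→d9:-→d10:-→d11:-→d12:-→d13:-→d14:-→d15:-→d16:-→d17:-→d18:-→d19:-→d20:-→d21:-→d22:-→d23:-→d24:-→d25:-→d26:-→d27:H1→d28:-→d29:-  best=H1
  + 42.214.144.96/27 (H2) depth=27
  + 42.0.0.0/8 (H4) depth=8
  + 237.185.134.3/32 (H4) depth=32
  ? 42.214.144.104  path d0:-→d1:-→d2:-→d3:-→d4:-→d5:-→d6:-→d7:-→d8:H4→d9:-→d10:-→d11:-→d12:-→d13:-→d14:-→d15:-→d16:-→d17:-→d18:-→d19:-→d20:-→d21:-→d22:-→d23:-→d24:-→d25:-→d26:-→d27:H2  best=H2
  + 42.214.0.0/16 (H3) depth=16
  + 77.164.246.224/29 (H3) depth=29
  ? 77.164.246.224  path d0:-→d1:-→d2:-→d3:-→d4:-→d5:-→d6:-→d7:-→d8:-→d9:-→d10:-→d11:-→d12:-→d13:-→d14:-→d15:-→d16:-→d17:-→d18:-→d19:-→d20:-→d21:-→d22:-→d23:-→d24:-→d25:-→d26:-→d27:H1→d28:-→d29:H3  best=H3
  - 237.185.134.3/32 clear@32
  ? 77.164.246.250  path d0:-→d1:-→d2:-→d3:-→d4:-→d5:-→d6:-→d7:-→d8:-→d9:-→d10:-→d11:-→d12:-→d13:-→d14:-→d15:-→d16:-→d17:-→d18:-→d19:-→d20:-→d21:-→d22:-→d23:-→d24:-→d25:-→d26:-→d27:H1  best=H1
  ? 42.214.144.109  path d0:-→d1:-→d2:-→d3:-→d4:-→d5:-→d6:-→d7:-→d8:H4→d9:-→d10:-→d11:-→d12:-→d13:-→d14:-→d15:-→d16:H3→d17:-→d18:-→d19:-→d20:-→d21:-→d22:-→d23:-→d24:-→d25:-→d26:-→d27:H2  best=H2
  + 237.185.128.0/20 (H2) depth=20
  + 237.176.0.0/12 (H4) depth=12
  ? 42.50.220.6  path d0:-→d1:-→d2:-→d3:-→d4:-→d5:-→d6:-→d7:-→d8:H4  best=H4
  + 42.214.144.123/32 (H3) depth=32
  + 0.0.0.0/0 (H0) depth=0
  + 32.0.0.0/3 (H4) depth=3
  + 77.164.246.224/28 (H2) depth=28
  ? 42.214.144.98  path d0:H0→d1:-→d2:-→d3:H4→d4:-→d5:-→d6:-→d7:-→d8:H4→d9:-→d10:-→d11:-→d12:-→d13:-→d14:-→d15:-→d16:H3→d17:-→d18:-→d19:-→d20:-→d21:-→d22:-→d23:-→d24:-→d25:-→d26:-→d27:H2  best=H2
  - 237.185.128.0/20 clear@20
  - 0.0.0.0/0 clear@0
  + 77.160.0.0/12 (H3) depth=12
  ? 77.164.246.224  path d0:-→d1:-→d2:-→d3:-→d4:-→d5:-→d6:-→d7:-→d8:-→d9:-→d10:-→d11:-→d12:H3→d13:-→d14:-→d15:-→d16:-→d17:-→d18:-→d19:-→d20:-→d21:-→d22:-→d23:-→d24:-→d25:-→d26:-→d27:H1→d28:H2→d29:H3  best=H3
  ? 42.214.144.123  path d0:-→d1:-→d2:-→d3:H4→d4:-→d5:-→d6:-→d7:-→d8:H4→d9:-→d10:-→d11:-→d12:-→d13:-→d14:-→d15:-→d16:H3→d17:-→d18:-→d19:-→d20:-→d21:-→d22:-→d23:-→d24:-→d25:-→d26:-→d27:H2→d28:-→d29:-→d30:-→d31:-→d32:H3  best=H3
  + 42.214.144.0/20 (H0) depth=20
  ? 237.176.11.184  path d0:-→d1:-→d2:-→d3:-→d4:-→d5:-→d6:-→d7:-→d8:-→d9:-→d10:-→d11:-→d12:H4  best=H4
  ? 77.164.246.226  path d0:-→d1:-→d2:-→d3:-→d4:-→d5:-→d6:-→d7:-→d8:-→d9:-→d10:-→d11:-→d12:H3→d13:-→d14:-→d15:-→d16:-→d17:-→d18:-→d19:-→d20:-→d21:-→d22:-→d23:-→d24:-→d25:-→d26:-→d27:H1→d28:H2→d29:H3  best=H3
  + 42.214.144.0/24 (H1) depth=24
  ? 42.214.0.0  path d0:-→d1:-→d2:-→d3:H4→d4:-→d5:-→d6:-→d7:-→d8:H4→d9:-→d10:-→d11:-→d12:-→d13:-→d14:-→d15:-→d16:H3  best=H3
  + 237.0.0.0/8 (H2) depth=8
  - 42.214.144.0/20 clear@20

== LOOKUPS ==
["H1","H1","H2","H3","H1","H2","H4","H2","H3","H3","H4","H3","H3"]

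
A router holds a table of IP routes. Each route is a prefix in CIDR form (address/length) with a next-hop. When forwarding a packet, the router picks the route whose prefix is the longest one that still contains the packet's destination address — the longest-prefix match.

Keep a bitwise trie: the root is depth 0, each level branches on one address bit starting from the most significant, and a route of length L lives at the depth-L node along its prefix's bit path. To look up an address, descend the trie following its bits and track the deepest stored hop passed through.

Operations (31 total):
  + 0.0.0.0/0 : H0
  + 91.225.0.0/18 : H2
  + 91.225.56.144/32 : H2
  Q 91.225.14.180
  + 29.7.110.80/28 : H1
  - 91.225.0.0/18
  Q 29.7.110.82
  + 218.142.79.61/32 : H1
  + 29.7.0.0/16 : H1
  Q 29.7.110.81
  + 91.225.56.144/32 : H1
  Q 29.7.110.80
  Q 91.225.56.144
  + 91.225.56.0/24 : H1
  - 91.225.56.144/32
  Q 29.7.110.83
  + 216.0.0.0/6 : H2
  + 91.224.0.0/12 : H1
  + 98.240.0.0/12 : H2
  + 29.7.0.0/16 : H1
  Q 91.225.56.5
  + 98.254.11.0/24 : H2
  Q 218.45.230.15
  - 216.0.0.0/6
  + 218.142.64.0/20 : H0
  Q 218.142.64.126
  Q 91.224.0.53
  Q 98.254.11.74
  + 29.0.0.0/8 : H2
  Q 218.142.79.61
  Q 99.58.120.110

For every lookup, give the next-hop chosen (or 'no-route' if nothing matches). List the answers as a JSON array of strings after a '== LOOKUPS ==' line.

Apply in order:
  add 0.0.0.0/0 -> H0 at depth 0
  add 91.225.0.0/18 -> H2 at depth 18
  add 91.225.56.144/32 -> H2 at depth 32
  Q 91.225.14.180: descend 010110111110000100 ; hops seen [H0,H2] ; pick H2
  add 29.7.110.80/28 -> H1 at depth 28
  - 91.225.0.0/18 clear@18
  Q 29.7.110.82: descend 0001110100000111011011100101 ; hops seen [H0,H1] ; pick H1
  add 218.142.79.61/32 -> H1 at depth 32
  add 29.7.0.0/16 -> H1 at depth 16
  Q 29.7.110.81: descend 0001110100000111011011100101 ; hops seen [H0,H1,H1] ; pick H1
  add 91.225.56.144/32 -> H1 at depth 32
  Q 29.7.110.80: descend 0001110100000111011011100101 ; hops seen [H0,H1,H1] ; pick H1
  Q 91.225.56.144: descend 01011011111000010011100010010000 ; hops seen [H0,H1] ; pick H1
  add 91.225.56.0/24 -> H1 at depth 24
  - 91.225.56.144/32 clear@32
  Q 29.7.110.83: descend 0001110100000111011011100101 ; hops seen [H0,H1,H1] ; pick H1
  add 216.0.0.0/6 -> H2 at depth 6
  add 91.224.0.0/12 -> H1 at depth 12
  add 98.240.0.0/12 -> H2 at depth 12
  add 29.7.0.0/16 -> H1 at depth 16
  Q 91.225.56.5: descend 010110111110000100111000 ; hops seen [H0,H1,H1] ; pick H1
  add 98.254.11.0/24 -> H2 at depth 24
  Q 218.45.230.15: descend 11011010 ; hops seen [H0,H2] ; pick H2
  - 216.0.0.0/6 clear@6
  add 218.142.64.0/20 -> H0 at depth 20
  Q 218.142.64.126: descend 11011010100011100100 ; hops seen [H0,H0] ; pick H0
  Q 91.224.0.53: descend 010110111110000 ; hops seen [H0,H1] ; pick H1
  Q 98.254.11.74: descend 011000101111111000001011 ; hops seen [H0,H2,H2] ; pick H2
  add 29.0.0.0/8 -> H2 at depth 8
  Q 218.142.79.61: descend 11011010100011100100111100111101 ; hops seen [H0,H0,H1] ; pick H1
  Q 99.58.120.110: descend 0110001 ; hops seen [H0] ; pick H0

== LOOKUPS ==
["H2","H1","H1","H1","H1","H1","H1","H2","H0","H1","H2","H1","H0"]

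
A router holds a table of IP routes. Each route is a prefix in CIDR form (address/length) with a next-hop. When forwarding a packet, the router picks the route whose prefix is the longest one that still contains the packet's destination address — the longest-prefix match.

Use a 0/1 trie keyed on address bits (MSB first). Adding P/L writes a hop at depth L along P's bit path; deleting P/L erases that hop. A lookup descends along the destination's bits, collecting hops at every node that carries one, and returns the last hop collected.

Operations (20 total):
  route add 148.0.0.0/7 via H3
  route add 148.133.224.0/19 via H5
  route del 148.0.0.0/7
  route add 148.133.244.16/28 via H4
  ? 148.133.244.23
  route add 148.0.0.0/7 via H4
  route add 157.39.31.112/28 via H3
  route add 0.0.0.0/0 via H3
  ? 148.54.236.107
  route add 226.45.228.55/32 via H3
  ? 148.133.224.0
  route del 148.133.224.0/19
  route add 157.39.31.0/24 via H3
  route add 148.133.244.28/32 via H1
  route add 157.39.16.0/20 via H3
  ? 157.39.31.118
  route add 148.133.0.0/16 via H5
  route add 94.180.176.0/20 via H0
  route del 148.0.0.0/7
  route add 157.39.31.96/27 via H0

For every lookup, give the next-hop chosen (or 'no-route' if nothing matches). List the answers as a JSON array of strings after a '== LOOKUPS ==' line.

Process each operation:
  + 148.0.0.0/7 (H3) depth=7
  + 148.133.224.0/19 (H5) depth=19
  - 148.0.0.0/7 clear@7
  + 148.133.244.16/28 (H4) depth=28
  ? 148.133.244.23  path d0:-→d1:-→d2:-→d3:-→d4:-→d5:-→d6:-→d7:-→d8:-→d9:-→d10:-→d11:-→d12:-→d13:-→d14:-→d15:-→d16:-→d17:-→d18:-→d19:H5→d20:-→d21:-→d22:-→d23:-→d24:-→d25:-→d26:-→d27:-→d28:H4  best=H4
  + 148.0.0.0/7 (H4) depth=7
  + 157.39.31.112/28 (H3) depth=28
  + 0.0.0.0/0 (H3) depth=0
  ? 148.54.236.107  path d0:H3→d1:-→d2:-→d3:-→d4:-→d5:-→d6:-→d7:H4→d8:-  best=H4
  + 226.45.228.55/32 (H3) depth=32
  ? 148.133.224.0  path d0:H3→d1:-→d2:-→d3:-→d4:-→d5:-→d6:-→d7:H4→d8:-→d9:-→d10:-→d11:-→d12:-→d13:-→d14:-→d15:-→d16:-→d17:-→d18:-→d19:H5  best=H5
  - 148.133.224.0/19 clear@19
  + 157.39.31.0/24 (H3) depth=24
  + 148.133.244.28/32 (H1) depth=32
  + 157.39.16.0/20 (H3) depth=20
  ? 157.39.31.118  path d0:H3→d1:-→d2:-→d3:-→d4:-→d5:-→d6:-→d7:-→d8:-→d9:-→d10:-→d11:-→d12:-→d13:-→d14:-→d15:-→d16:-→d17:-→d18:-→d19:-→d20:H3→d21:-→d22:-→d23:-→d24:H3→d25:-→d26:-→d27:-→d28:H3  best=H3
  + 148.133.0.0/16 (H5) depth=16
  + 94.180.176.0/20 (H0) depth=20
  - 148.0.0.0/7 clear@7
  + 157.39.31.96/27 (H0) depth=27

== LOOKUPS ==
["H4","H4","H5","H3"]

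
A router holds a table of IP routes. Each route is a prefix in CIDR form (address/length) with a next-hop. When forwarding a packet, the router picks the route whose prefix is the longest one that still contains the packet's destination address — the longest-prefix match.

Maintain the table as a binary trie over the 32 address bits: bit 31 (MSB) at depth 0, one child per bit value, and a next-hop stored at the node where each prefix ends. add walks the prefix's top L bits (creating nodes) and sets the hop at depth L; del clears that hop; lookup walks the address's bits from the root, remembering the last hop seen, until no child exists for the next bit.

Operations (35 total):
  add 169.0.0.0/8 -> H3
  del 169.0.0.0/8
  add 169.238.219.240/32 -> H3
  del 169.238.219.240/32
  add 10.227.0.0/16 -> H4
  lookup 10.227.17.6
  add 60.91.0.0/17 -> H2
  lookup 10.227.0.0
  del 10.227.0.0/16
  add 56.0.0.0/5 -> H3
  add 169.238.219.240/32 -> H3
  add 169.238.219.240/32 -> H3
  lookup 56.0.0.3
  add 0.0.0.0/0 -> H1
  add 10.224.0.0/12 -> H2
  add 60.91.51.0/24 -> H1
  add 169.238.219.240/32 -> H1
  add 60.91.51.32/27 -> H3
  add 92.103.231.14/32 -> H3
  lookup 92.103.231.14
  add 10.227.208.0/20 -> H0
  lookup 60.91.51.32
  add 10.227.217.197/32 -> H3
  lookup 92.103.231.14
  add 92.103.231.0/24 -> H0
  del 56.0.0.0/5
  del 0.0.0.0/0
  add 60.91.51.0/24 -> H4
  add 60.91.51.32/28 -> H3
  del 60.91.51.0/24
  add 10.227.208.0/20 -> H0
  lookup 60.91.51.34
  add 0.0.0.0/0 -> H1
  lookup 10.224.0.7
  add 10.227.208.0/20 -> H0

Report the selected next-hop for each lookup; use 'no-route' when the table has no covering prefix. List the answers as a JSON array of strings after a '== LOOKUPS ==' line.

Apply in order:
  add 169.0.0.0/8 -> H3 at depth 8
  del 169.0.0.0/8 (clear depth 8)
  add 169.238.219.240/32 -> H3 at depth 32
  del 169.238.219.240/32 (clear depth 32)
  add 10.227.0.0/16 -> H4 at depth 16
  lookup 10.227.17.6: bits 0000101011100011 walk d0:-→d1:-→d2:-→d3:-→d4:-→d5:-→d6:-→d7:-→d8:-→d9:-→d10:-→d11:-→d12:-→d13:-→d14:-→d15:-→d16:H4 -> H4
  add 60.91.0.0/17 -> H2 at depth 17
  lookup 10.227.0.0: bits 0000101011100011 walk d0:-→d1:-→d2:-→d3:-→d4:-→d5:-→d6:-→d7:-→d8:-→d9:-→d10:-→d11:-→d12:-→d13:-→d14:-→d15:-→d16:H4 -> H4
  del 10.227.0.0/16 (clear depth 16)
  add 56.0.0.0/5 -> H3 at depth 5
  add 169.238.219.240/32 -> H3 at depth 32
  add 169.238.219.240/32 -> H3 at depth 32
  lookup 56.0.0.3: bits 00111 walk d0:-→d1:-→d2:-→d3:-→d4:-→d5:H3 -> H3
  add 0.0.0.0/0 -> H1 at depth 0
  add 10.224.0.0/12 -> H2 at depth 12
  add 60.91.51.0/24 -> H1 at depth 24
  add 169.238.219.240/32 -> H1 at depth 32
  add 60.91.51.32/27 -> H3 at depth 27
  add 92.103.231.14/32 -> H3 at depth 32
  lookup 92.103.231.14: bits 01011100011001111110011100001110 walk d0:H1→d1:-→d2:-→d3:-→d4:-→d5:-→d6:-→d7:-→d8:-→d9:-→d10:-→d11:-→d12:-→d13:-→d14:-→d15:-→d16:-→d17:-→d18:-→d19:-→d20:-→d21:-→d22:-→d23:-→d24:-→d25:-→d26:-→d27:-→d28:-→d29:-→d30:-→d31:-→d32:H3 -> H3
  add 10.227.208.0/20 -> H0 at depth 20
  lookup 60.91.51.32: bits 001111000101101100110011001 walk d0:H1→d1:-→d2:-→d3:-→d4:-→d5:H3→d6:-→d7:-→d8:-→d9:-→d10:-→d11:-→d12:-→d13:-→d14:-→d15:-→d16:-→d17:H2→d18:-→d19:-→d20:-→d21:-→d22:-→d23:-→d24:H1→d25:-→d26:-→d27:H3 -> H3
  add 10.227.217.197/32 -> H3 at depth 32
  lookup 92.103.231.14: bits 01011100011001111110011100001110 walk d0:H1→d1:-→d2:-→d3:-→d4:-→d5:-→d6:-→d7:-→d8:-→d9:-→d10:-→d11:-→d12:-→d13:-→d14:-→d15:-→d16:-→d17:-→d18:-→d19:-→d20:-→d21:-→d22:-→d23:-→d24:-→d25:-→d26:-→d27:-→d28:-→d29:-→d30:-→d31:-→d32:H3 -> H3
  add 92.103.231.0/24 -> H0 at depth 24
  del 56.0.0.0/5 (clear depth 5)
  del 0.0.0.0/0 (clear depth 0)
  add 60.91.51.0/24 -> H4 at depth 24
  add 60.91.51.32/28 -> H3 at depth 28
  del 60.91.51.0/24 (clear depth 24)
  add 10.227.208.0/20 -> H0 at depth 20
  lookup 60.91.51.34: bits 0011110001011011001100110010 walk d0:-→d1:-→d2:-→d3:-→d4:-→d5:-→d6:-→d7:-→d8:-→d9:-→d10:-→d11:-→d12:-→d13:-→d14:-→d15:-→d16:-→d17:H2→d18:-→d19:-→d20:-→d21:-→d22:-→d23:-→d24:-→d25:-→d26:-→d27:H3→d28:H3 -> H3
  add 0.0.0.0/0 -> H1 at depth 0
  lookup 10.224.0.7: bits 00001010111000 walk d0:H1→d1:-→d2:-→d3:-→d4:-→d5:-→d6:-→d7:-→d8:-→d9:-→d10:-→d11:-→d12:H2→d13:-→d14:- -> H2
  add 10.227.208.0/20 -> H0 at depth 20

== LOOKUPS ==
["H4","H4","H3","H3","H3","H3","H3","H2"]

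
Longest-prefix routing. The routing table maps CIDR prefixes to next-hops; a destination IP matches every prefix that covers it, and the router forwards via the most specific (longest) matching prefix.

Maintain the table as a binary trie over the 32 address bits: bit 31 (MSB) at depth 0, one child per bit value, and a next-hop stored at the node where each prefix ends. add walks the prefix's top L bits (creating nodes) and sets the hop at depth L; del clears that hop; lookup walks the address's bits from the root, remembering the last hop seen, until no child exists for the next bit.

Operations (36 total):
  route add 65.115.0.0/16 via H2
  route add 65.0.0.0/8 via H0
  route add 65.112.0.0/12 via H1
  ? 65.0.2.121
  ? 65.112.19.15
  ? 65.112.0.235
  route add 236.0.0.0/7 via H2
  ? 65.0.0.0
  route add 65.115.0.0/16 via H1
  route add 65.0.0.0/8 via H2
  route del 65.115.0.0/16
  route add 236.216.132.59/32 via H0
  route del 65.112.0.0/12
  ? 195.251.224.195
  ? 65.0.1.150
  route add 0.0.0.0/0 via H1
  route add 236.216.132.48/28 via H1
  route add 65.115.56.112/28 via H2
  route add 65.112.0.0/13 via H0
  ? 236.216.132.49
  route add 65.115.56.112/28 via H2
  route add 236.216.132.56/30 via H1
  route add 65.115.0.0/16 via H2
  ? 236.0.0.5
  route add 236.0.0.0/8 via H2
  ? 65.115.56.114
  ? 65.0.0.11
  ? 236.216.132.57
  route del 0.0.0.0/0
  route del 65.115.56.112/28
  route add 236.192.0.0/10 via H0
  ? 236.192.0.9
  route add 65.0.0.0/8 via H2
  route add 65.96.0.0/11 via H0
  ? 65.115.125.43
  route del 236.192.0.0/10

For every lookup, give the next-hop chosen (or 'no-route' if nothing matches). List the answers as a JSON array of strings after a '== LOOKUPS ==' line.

Trace:
  add 65.115.0.0/16 -> H2 at depth 16
  add 65.0.0.0/8 -> H0 at depth 8
  add 65.112.0.0/12 -> H1 at depth 12
  ? 65.0.2.121  path d0:-→d1:-→d2:-→d3:-→d4:-→d5:-→d6:-→d7:-→d8:H0→d9:-  best=H0
  ? 65.112.19.15  path d0:-→d1:-→d2:-→d3:-→d4:-→d5:-→d6:-→d7:-→d8:H0→d9:-→d10:-→d11:-→d12:H1→d13:-→d14:-  best=H1
  ? 65.112.0.235  path d0:-→d1:-→d2:-→d3:-→d4:-→d5:-→d6:-→d7:-→d8:H0→d9:-→d10:-→d11:-→d12:H1→d13:-→d14:-  best=H1
  add 236.0.0.0/7 -> H2 at depth 7
  ? 65.0.0.0  path d0:-→d1:-→d2:-→d3:-→d4:-→d5:-→d6:-→d7:-→d8:H0→d9:-  best=H0
  add 65.115.0.0/16 -> H1 at depth 16
  add 65.0.0.0/8 -> H2 at depth 8
  del 65.115.0.0/16 (clear depth 16)
  add 236.216.132.59/32 -> H0 at depth 32
  del 65.112.0.0/12 (clear depth 12)
  ? 195.251.224.195  path d0:-→d1:-→d2:-  best=no-route
  ? 65.0.1.150  path d0:-→d1:-→d2:-→d3:-→d4:-→d5:-→d6:-→d7:-→d8:H2→d9:-  best=H2
  add 0.0.0.0/0 -> H1 at depth 0
  add 236.216.132.48/28 -> H1 at depth 28
  add 65.115.56.112/28 -> H2 at depth 28
  add 65.112.0.0/13 -> H0 at depth 13
  ? 236.216.132.49  path d0:H1→d1:-→d2:-→d3:-→d4:-→d5:-→d6:-→d7:H2→d8:-→d9:-→d10:-→d11:-→d12:-→d13:-→d14:-→d15:-→d16:-→d17:-→d18:-→d19:-→d20:-→d21:-→d22:-→d23:-→d24:-→d25:-→d26:-→d27:-→d28:H1  best=H1
  add 65.115.56.112/28 -> H2 at depth 28
  add 236.216.132.56/30 -> H1 at depth 30
  add 65.115.0.0/16 -> H2 at depth 16
  ? 236.0.0.5  path d0:H1→d1:-→d2:-→d3:-→d4:-→d5:-→d6:-→d7:H2→d8:-  best=H2
  add 236.0.0.0/8 -> H2 at depth 8
  ? 65.115.56.114  path d0:H1→d1:-→d2:-→d3:-→d4:-→d5:-→d6:-→d7:-→d8:H2→d9:-→d10:-→d11:-→d12:-→d13:H0→d14:-→d15:-→d16:H2→d17:-→d18:-→d19:-→d20:-→d21:-→d22:-→d23:-→d24:-→d25:-→d26:-→d27:-→d28:H2  best=H2
  ? 65.0.0.11  path d0:H1→d1:-→d2:-→d3:-→d4:-→d5:-→d6:-→d7:-→d8:H2→d9:-  best=H2
  ? 236.216.132.57  path d0:H1→d1:-→d2:-→d3:-→d4:-→d5:-→d6:-→d7:H2→d8:H2→d9:-→d10:-→d11:-→d12:-→d13:-→d14:-→d15:-→d16:-→d17:-→d18:-→d19:-→d20:-→d21:-→d22:-→d23:-→d24:-→d25:-→d26:-→d27:-→d28:H1→d29:-→d30:H1  best=H1
  del 0.0.0.0/0 (clear depth 0)
  del 65.115.56.112/28 (clear depth 28)
  add 236.192.0.0/10 -> H0 at depth 10
  ? 236.192.0.9  path d0:-→d1:-→d2:-→d3:-→d4:-→d5:-→d6:-→d7:H2→d8:H2→d9:-→d10:H0→d11:-  best=H0
  add 65.0.0.0/8 -> H2 at depth 8
  add 65.96.0.0/11 -> H0 at depth 11
  ? 65.115.125.43  path d0:-→d1:-→d2:-→d3:-→d4:-→d5:-→d6:-→d7:-→d8:H2→d9:-→d10:-→d11:H0→d12:-→d13:H0→d14:-→d15:-→d16:H2→d17:-  best=H2
  del 236.192.0.0/10 (clear depth 10)

== LOOKUPS ==
["H0","H1","H1","H0","no-route","H2","H1","H2","H2","H2","H1","H0","H2"]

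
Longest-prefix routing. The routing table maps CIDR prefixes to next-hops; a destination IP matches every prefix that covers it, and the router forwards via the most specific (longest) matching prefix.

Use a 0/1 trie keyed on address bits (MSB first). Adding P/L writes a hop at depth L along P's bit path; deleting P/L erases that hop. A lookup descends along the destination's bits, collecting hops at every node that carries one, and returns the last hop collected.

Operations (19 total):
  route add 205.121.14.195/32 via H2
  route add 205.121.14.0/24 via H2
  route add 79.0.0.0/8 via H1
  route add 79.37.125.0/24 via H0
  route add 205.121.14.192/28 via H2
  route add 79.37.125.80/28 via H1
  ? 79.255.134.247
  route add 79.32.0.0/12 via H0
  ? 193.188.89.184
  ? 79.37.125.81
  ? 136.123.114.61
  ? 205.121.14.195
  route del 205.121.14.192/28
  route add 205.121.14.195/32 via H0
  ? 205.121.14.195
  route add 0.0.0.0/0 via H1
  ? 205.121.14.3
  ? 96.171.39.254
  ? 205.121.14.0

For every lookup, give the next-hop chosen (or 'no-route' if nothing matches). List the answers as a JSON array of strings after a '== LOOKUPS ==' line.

Process each operation:
  + 205.121.14.195/32 (H2) depth=32
  + 205.121.14.0/24 (H2) depth=24
  + 79.0.0.0/8 (H1) depth=8
  + 79.37.125.0/24 (H0) depth=24
  + 205.121.14.192/28 (H2) depth=28
  + 79.37.125.80/28 (H1) depth=28
  ? 79.255.134.247  path d0:-→d1:-→d2:-→d3:-→d4:-→d5:-→d6:-→d7:-→d8:H1  best=H1
  + 79.32.0.0/12 (H0) depth=12
  ? 193.188.89.184  path d0:-→d1:-→d2:-→d3:-→d4:-  best=no-route
  ? 79.37.125.81  path d0:-→d1:-→d2:-→d3:-→d4:-→d5:-→d6:-→d7:-→d8:H1→d9:-→d10:-→d11:-→d12:H0→d13:-→d14:-→d15:-→d16:-→d17:-→d18:-→d19:-→d20:-→d21:-→d22:-→d23:-→d24:H0→d25:-→d26:-→d27:-→d28:H1  best=H1
  ? 136.123.114.61  path d0:-→d1:-  best=no-route
  ? 205.121.14.195  path d0:-→d1:-→d2:-→d3:-→d4:-→d5:-→d6:-→d7:-→d8:-→d9:-→d10:-→d11:-→d12:-→d13:-→d14:-→d15:-→d16:-→d17:-→d18:-→d19:-→d20:-→d21:-→d22:-→d23:-→d24:H2→d25:-→d26:-→d27:-→d28:H2→d29:-→d30:-→d31:-→d32:H2  best=H2
  - 205.121.14.192/28 clear@28
  + 205.121.14.195/32 (H0) depth=32
  ? 205.121.14.195  path d0:-→d1:-→d2:-→d3:-→d4:-→d5:-→d6:-→d7:-→d8:-→d9:-→d10:-→d11:-→d12:-→d13:-→d14:-→d15:-→d16:-→d17:-→d18:-→d19:-→d20:-→d21:-→d22:-→d23:-→d24:H2→d25:-→d26:-→d27:-→d28:-→d29:-→d30:-→d31:-→d32:H0  best=H0
  + 0.0.0.0/0 (H1) depth=0
  ? 205.121.14.3  path d0:H1→d1:-→d2:-→d3:-→d4:-→d5:-→d6:-→d7:-→d8:-→d9:-→d10:-→d11:-→d12:-→d13:-→d14:-→d15:-→d16:-→d17:-→d18:-→d19:-→d20:-→d21:-→d22:-→d23:-→d24:H2  best=H2
  ? 96.171.39.254  path d0:H1→d1:-→d2:-  best=H1
  ? 205.121.14.0  path d0:H1→d1:-→d2:-→d3:-→d4:-→d5:-→d6:-→d7:-→d8:-→d9:-→d10:-→d11:-→d12:-→d13:-→d14:-→d15:-→d16:-→d17:-→d18:-→d19:-→d20:-→d21:-→d22:-→d23:-→d24:H2  best=H2

== LOOKUPS ==
["H1","no-route","H1","no-route","H2","H0","H2","H1","H2"]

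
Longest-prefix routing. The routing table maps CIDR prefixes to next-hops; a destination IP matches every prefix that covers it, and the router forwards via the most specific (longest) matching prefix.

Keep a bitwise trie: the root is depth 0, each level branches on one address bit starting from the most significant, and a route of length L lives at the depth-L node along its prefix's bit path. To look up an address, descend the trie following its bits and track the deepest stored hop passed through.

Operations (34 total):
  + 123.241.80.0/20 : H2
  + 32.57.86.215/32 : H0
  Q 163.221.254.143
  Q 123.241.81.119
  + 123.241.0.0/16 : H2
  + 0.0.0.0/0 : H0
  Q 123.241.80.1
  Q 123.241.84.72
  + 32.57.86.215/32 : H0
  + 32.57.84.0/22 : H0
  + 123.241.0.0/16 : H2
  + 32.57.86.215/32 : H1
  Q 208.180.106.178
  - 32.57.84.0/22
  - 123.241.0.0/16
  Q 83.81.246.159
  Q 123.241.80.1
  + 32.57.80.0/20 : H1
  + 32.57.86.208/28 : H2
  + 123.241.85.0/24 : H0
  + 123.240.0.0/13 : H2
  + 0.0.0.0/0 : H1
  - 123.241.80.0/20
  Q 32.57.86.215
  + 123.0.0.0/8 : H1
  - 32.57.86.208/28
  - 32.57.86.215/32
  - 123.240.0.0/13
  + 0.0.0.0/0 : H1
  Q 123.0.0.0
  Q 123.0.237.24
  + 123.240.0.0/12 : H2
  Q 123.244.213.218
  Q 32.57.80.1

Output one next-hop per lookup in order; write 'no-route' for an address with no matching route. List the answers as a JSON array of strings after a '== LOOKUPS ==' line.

Apply in order:
  add 123.241.80.0/20 -> H2 at depth 20
  add 32.57.86.215/32 -> H0 at depth 32
  ? 163.221.254.143  path d0:-  best=no-route
  ? 123.241.81.119  path d0:-→d1:-→d2:-→d3:-→d4:-→d5:-→d6:-→d7:-→d8:-→d9:-→d10:-→d11:-→d12:-→d13:-→d14:-→d15:-→d16:-→d17:-→d18:-→d19:-→d20:H2  best=H2
  add 123.241.0.0/16 -> H2 at depth 16
  add 0.0.0.0/0 -> H0 at depth 0
  ? 123.241.80.1  path d0:H0→d1:-→d2:-→d3:-→d4:-→d5:-→d6:-→d7:-→d8:-→d9:-→d10:-→d11:-→d12:-→d13:-→d14:-→d15:-→d16:H2→d17:-→d18:-→d19:-→d20:H2  best=H2
  ? 123.241.84.72  path d0:H0→d1:-→d2:-→d3:-→d4:-→d5:-→d6:-→d7:-→d8:-→d9:-→d10:-→d11:-→d12:-→d13:-→d14:-→d15:-→d16:H2→d17:-→d18:-→d19:-→d20:H2  best=H2
  add 32.57.86.215/32 -> H0 at depth 32
  add 32.57.84.0/22 -> H0 at depth 22
  add 123.241.0.0/16 -> H2 at depth 16
  add 32.57.86.215/32 -> H1 at depth 32
  ? 208.180.106.178  path d0:H0  best=H0
  - 32.57.84.0/22 clear@22
  - 123.241.0.0/16 clear@16
  ? 83.81.246.159  path d0:H0→d1:-→d2:-  best=H0
  ? 123.241.80.1  path d0:H0→d1:-→d2:-→d3:-→d4:-→d5:-→d6:-→d7:-→d8:-→d9:-→d10:-→d11:-→d12:-→d13:-→d14:-→d15:-→d16:-→d17:-→d18:-→d19:-→d20:H2  best=H2
  add 32.57.80.0/20 -> H1 at depth 20
  add 32.57.86.208/28 -> H2 at depth 28
  add 123.241.85.0/24 -> H0 at depth 24
  add 123.240.0.0/13 -> H2 at depth 13
  add 0.0.0.0/0 -> H1 at depth 0
  - 123.241.80.0/20 clear@20
  ? 32.57.86.215  path d0:H1→d1:-→d2:-→d3:-→d4:-→d5:-→d6:-→d7:-→d8:-→d9:-→d10:-→d11:-→d12:-→d13:-→d14:-→d15:-→d16:-→d17:-→d18:-→d19:-→d20:H1→d21:-→d22:-→d23:-→d24:-→d25:-→d26:-→d27:-→d28:H2→d29:-→d30:-→d31:-→d32:H1  best=H1
  add 123.0.0.0/8 -> H1 at depth 8
  - 32.57.86.208/28 clear@28
  - 32.57.86.215/32 clear@32
  - 123.240.0.0/13 clear@13
  add 0.0.0.0/0 -> H1 at depth 0
  ? 123.0.0.0  path d0:H1→d1:-→d2:-→d3:-→d4:-→d5:-→d6:-→d7:-→d8:H1  best=H1
  ? 123.0.237.24  path d0:H1→d1:-→d2:-→d3:-→d4:-→d5:-→d6:-→d7:-→d8:H1  best=H1
  add 123.240.0.0/12 -> H2 at depth 12
  ? 123.244.213.218  path d0:H1→d1:-→d2:-→d3:-→d4:-→d5:-→d6:-→d7:-→d8:H1→d9:-→d10:-→d11:-→d12:H2→d13:-  best=H2
  ? 32.57.80.1  path d0:H1→d1:-→d2:-→d3:-→d4:-→d5:-→d6:-→d7:-→d8:-→d9:-→d10:-→d11:-→d12:-→d13:-→d14:-→d15:-→d16:-→d17:-→d18:-→d19:-→d20:H1→d21:-  best=H1

== LOOKUPS ==
["no-route","H2","H2","H2","H0","H0","H2","H1","H1","H1","H2","H1"]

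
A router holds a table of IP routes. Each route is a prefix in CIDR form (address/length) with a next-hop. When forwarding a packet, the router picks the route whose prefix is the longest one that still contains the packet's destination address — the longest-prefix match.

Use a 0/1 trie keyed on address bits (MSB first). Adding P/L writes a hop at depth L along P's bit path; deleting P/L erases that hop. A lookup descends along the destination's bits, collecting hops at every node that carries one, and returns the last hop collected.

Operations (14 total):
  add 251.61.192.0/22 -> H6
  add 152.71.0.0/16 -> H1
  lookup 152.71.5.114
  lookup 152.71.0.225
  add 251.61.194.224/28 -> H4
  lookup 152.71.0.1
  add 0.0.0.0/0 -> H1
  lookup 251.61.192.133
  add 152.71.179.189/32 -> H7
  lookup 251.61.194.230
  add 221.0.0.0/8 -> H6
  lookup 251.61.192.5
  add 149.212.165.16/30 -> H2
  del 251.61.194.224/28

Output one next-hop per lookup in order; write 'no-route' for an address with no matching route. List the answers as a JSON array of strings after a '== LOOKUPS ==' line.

Process each operation:
  add 251.61.192.0/22 -> H6 at depth 22
  add 152.71.0.0/16 -> H1 at depth 16
  Q 152.71.5.114: descend 1001100001000111 ; hops seen [H1] ; pick H1
  Q 152.71.0.225: descend 1001100001000111 ; hops seen [H1] ; pick H1
  add 251.61.194.224/28 -> H4 at depth 28
  Q 152.71.0.1: descend 1001100001000111 ; hops seen [H1] ; pick H1
  add 0.0.0.0/0 -> H1 at depth 0
  Q 251.61.192.133: descend 1111101100111101110000 ; hops seen [H1,H6] ; pick H6
  add 152.71.179.189/32 -> H7 at depth 32
  Q 251.61.194.230: descend 1111101100111101110000101110 ; hops seen [H1,H6,H4] ; pick H4
  add 221.0.0.0/8 -> H6 at depth 8
  Q 251.61.192.5: descend 1111101100111101110000 ; hops seen [H1,H6] ; pick H6
  add 149.212.165.16/30 -> H2 at depth 30
  del 251.61.194.224/28 (clear depth 28)

== LOOKUPS ==
["H1","H1","H1","H6","H4","H6"]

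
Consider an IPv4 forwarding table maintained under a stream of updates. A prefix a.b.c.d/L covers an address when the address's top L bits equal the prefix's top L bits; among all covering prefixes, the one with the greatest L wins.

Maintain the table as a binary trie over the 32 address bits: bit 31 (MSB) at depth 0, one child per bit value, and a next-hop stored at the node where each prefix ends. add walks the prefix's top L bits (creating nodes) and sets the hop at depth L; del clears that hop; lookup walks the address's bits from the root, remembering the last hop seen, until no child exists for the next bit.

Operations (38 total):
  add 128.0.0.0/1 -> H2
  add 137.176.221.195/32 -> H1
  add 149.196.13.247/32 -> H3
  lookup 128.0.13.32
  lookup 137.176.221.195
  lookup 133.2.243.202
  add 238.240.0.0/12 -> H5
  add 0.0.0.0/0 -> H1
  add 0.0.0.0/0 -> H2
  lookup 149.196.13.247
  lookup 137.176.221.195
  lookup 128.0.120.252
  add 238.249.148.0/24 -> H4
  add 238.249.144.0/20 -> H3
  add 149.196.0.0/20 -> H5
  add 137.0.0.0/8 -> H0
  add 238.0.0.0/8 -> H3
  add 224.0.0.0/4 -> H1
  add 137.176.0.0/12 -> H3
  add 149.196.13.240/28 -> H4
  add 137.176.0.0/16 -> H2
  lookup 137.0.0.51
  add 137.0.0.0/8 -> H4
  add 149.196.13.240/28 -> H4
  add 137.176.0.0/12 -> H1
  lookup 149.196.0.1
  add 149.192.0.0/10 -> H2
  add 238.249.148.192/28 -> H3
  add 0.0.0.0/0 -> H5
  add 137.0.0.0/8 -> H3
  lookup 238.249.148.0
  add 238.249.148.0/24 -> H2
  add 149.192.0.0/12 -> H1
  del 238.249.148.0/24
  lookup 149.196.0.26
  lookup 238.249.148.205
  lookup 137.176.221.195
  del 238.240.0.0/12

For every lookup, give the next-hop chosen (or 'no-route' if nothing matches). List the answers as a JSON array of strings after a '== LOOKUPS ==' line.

Process each operation:
  add 128.0.0.0/1 -> H2 at depth 1
  add 137.176.221.195/32 -> H1 at depth 32
  add 149.196.13.247/32 -> H3 at depth 32
  ? 128.0.13.32  path d0:-→d1:H2→d2:-→d3:-→d4:-  best=H2
  ? 137.176.221.195  path d0:-→d1:H2→d2:-→d3:-→d4:-→d5:-→d6:-→d7:-→d8:-→d9:-→d10:-→d11:-→d12:-→d13:-→d14:-→d15:-→d16:-→d17:-→d18:-→d19:-→d20:-→d21:-→d22:-→d23:-→d24:-→d25:-→d26:-→d27:-→d28:-→d29:-→d30:-→d31:-→d32:H1  best=H1
  ? 133.2.243.202  path d0:-→d1:H2→d2:-→d3:-→d4:-  best=H2
  add 238.240.0.0/12 -> H5 at depth 12
  add 0.0.0.0/0 -> H1 at depth 0
  add 0.0.0.0/0 -> H2 at depth 0
  ? 149.196.13.247  path d0:H2→d1:H2→d2:-→d3:-→d4:-→d5:-→d6:-→d7:-→d8:-→d9:-→d10:-→d11:-→d12:-→d13:-→d14:-→d15:-→d16:-→d17:-→d18:-→d19:-→d20:-→d21:-→d22:-→d23:-→d24:-→d25:-→d26:-→d27:-→d28:-→d29:-→d30:-→d31:-→d32:H3  best=H3
  ? 137.176.221.195  path d0:H2→d1:H2→d2:-→d3:-→d4:-→d5:-→d6:-→d7:-→d8:-→d9:-→d10:-→d11:-→d12:-→d13:-→d14:-→d15:-→d16:-→d17:-→d18:-→d19:-→d20:-→d21:-→d22:-→d23:-→d24:-→d25:-→d26:-→d27:-→d28:-→d29:-→d30:-→d31:-→d32:H1  best=H1
  ? 128.0.120.252  path d0:H2→d1:H2→d2:-→d3:-→d4:-  best=H2
  add 238.249.148.0/24 -> H4 at depth 24
  add 238.249.144.0/20 -> H3 at depth 20
  add 149.196.0.0/20 -> H5 at depth 20
  add 137.0.0.0/8 -> H0 at depth 8
  add 238.0.0.0/8 -> H3 at depth 8
  add 224.0.0.0/4 -> H1 at depth 4
  add 137.176.0.0/12 -> H3 at depth 12
  add 149.196.13.240/28 -> H4 at depth 28
  add 137.176.0.0/16 -> H2 at depth 16
  ? 137.0.0.51  path d0:H2→d1:H2→d2:-→d3:-→d4:-→d5:-→d6:-→d7:-→d8:H0  best=H0
  add 137.0.0.0/8 -> H4 at depth 8
  add 149.196.13.240/28 -> H4 at depth 28
  add 137.176.0.0/12 -> H1 at depth 12
  ? 149.196.0.1  path d0:H2→d1:H2→d2:-→d3:-→d4:-→d5:-→d6:-→d7:-→d8:-→d9:-→d10:-→d11:-→d12:-→d13:-→d14:-→d15:-→d16:-→d17:-→d18:-→d19:-→d20:H5  best=H5
  add 149.192.0.0/10 -> H2 at depth 10
  add 238.249.148.192/28 -> H3 at depth 28
  add 0.0.0.0/0 -> H5 at depth 0
  add 137.0.0.0/8 -> H3 at depth 8
  ? 238.249.148.0  path d0:H5→d1:H2→d2:-→d3:-→d4:H1→d5:-→d6:-→d7:-→d8:H3→d9:-→d10:-→d11:-→d12:H5→d13:-→d14:-→d15:-→d16:-→d17:-→d18:-→d19:-→d20:H3→d21:-→d22:-→d23:-→d24:H4  best=H4
  add 238.249.148.0/24 -> H2 at depth 24
  add 149.192.0.0/12 -> H1 at depth 12
  del 238.249.148.0/24 (clear depth 24)
  ? 149.196.0.26  path d0:H5→d1:H2→d2:-→d3:-→d4:-→d5:-→d6:-→d7:-→d8:-→d9:-→d10:H2→d11:-→d12:H1→d13:-→d14:-→d15:-→d16:-→d17:-→d18:-→d19:-→d20:H5  best=H5
  ? 238.249.148.205  path d0:H5→d1:H2→d2:-→d3:-→d4:H1→d5:-→d6:-→d7:-→d8:H3→d9:-→d10:-→d11:-→d12:H5→d13:-→d14:-→d15:-→d16:-→d17:-→d18:-→d19:-→d20:H3→d21:-→d22:-→d23:-→d24:-→d25:-→d26:-→d27:-→d28:H3  best=H3
  ? 137.176.221.195  path d0:H5→d1:H2→d2:-→d3:-→d4:-→d5:-→d6:-→d7:-→d8:H3→d9:-→d10:-→d11:-→d12:H1→d13:-→d14:-→d15:-→d16:H2→d17:-→d18:-→d19:-→d20:-→d21:-→d22:-→d23:-→d24:-→d25:-→d26:-→d27:-→d28:-→d29:-→d30:-→d31:-→d32:H1  best=H1
  del 238.240.0.0/12 (clear depth 12)

== LOOKUPS ==
["H2","H1","H2","H3","H1","H2","H0","H5","H4","H5","H3","H1"]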